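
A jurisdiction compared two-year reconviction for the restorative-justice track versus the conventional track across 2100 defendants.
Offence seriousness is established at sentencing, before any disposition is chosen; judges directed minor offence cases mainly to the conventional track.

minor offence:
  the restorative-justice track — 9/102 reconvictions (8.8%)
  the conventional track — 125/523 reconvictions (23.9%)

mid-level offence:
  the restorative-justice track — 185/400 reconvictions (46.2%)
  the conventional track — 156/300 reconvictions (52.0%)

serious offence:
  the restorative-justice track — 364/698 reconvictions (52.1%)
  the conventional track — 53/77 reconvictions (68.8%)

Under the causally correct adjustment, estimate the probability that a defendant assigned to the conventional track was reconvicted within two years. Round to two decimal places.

0.50

the restorative-justice track is lower inside every offence seriousness stratum but the conventional track is lower in aggregate. Whether to stratify depends on how offence seriousness relates to the disposition.
Offence seriousness is set before the disposition has any effect — it is not caused by the disposition — and it independently drives the outcome. That makes it a confounder, so the causal comparison is within offence seriousness levels.
Standardising the conventional track to the population offence seriousness mix: 0.298·125/523 + 0.333·156/300 + 0.369·53/77 = 0.498.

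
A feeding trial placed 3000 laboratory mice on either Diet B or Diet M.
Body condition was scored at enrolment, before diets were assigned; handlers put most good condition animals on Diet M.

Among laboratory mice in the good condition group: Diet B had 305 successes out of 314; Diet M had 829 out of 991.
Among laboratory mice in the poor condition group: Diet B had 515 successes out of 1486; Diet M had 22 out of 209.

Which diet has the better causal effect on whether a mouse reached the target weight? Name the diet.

Starting body condition satisfies the back-door criterion: it is not a descendant of the diet, and it blocks the spurious path from diet to outcome. Adjusting for it (i.e., using the within-starting body condition rates) gives the causal effect.
Within each level — good condition: 97.1% vs 83.7%; poor condition: 34.7% vs 10.5% — Diet B is higher every time.

Diet B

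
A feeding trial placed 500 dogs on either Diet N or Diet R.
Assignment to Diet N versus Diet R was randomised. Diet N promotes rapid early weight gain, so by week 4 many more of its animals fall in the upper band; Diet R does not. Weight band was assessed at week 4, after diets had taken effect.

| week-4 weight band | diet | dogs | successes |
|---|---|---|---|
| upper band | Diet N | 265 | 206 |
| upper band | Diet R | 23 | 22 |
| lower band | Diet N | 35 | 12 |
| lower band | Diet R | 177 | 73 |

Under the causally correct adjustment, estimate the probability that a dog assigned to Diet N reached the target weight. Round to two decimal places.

Stratifying would compare diets among dogs the diets themselves sorted into week-4 weight band groups — a form of selection on an intermediate. The unconditioned pooled rates give the total causal effect.
So P(outcome | do(Diet N)) is just the pooled rate for Diet N: 218/300 = 0.727.

0.73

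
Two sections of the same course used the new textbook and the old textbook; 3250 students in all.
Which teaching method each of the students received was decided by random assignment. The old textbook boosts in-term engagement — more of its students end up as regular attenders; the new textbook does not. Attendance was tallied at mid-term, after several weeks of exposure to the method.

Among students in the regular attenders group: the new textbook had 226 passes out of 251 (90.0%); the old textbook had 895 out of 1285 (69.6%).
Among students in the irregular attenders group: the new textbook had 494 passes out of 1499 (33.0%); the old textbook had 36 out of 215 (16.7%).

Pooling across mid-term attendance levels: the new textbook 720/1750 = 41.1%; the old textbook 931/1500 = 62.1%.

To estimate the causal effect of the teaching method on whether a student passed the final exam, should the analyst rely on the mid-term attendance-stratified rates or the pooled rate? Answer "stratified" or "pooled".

Within every mid-term attendance level the new textbook has the higher rate, yet pooled the old textbook does — Simpson's reversal.
Because the teaching method influences mid-term attendance, mid-term attendance is a post-treatment mediator, not a confounder. Stratifying on it would bias the estimate; the causal effect is the crude pooled difference.
Pooled: the new textbook 41.1% vs the old textbook 62.1%; the old textbook is higher overall.

pooled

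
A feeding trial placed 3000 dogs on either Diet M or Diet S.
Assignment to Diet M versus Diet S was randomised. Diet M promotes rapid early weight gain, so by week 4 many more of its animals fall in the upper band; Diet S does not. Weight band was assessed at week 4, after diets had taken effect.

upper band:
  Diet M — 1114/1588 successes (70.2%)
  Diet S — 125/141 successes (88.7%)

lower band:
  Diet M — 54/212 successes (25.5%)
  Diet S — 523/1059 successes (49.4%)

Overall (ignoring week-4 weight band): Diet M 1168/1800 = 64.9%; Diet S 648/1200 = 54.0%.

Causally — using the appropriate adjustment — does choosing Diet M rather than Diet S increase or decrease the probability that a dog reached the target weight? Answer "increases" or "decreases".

The week-4 weight band-specific comparison favours Diet S throughout, but the pooled figures favour Diet M. The question is whether to condition on week-4 weight band.
Week-4 weight band is recorded after the diet and is itself shifted by it — it sits on the causal path from diet to outcome. Conditioning on a mediator would strip out part of the effect we want; the pooled comparison gives the total causal effect.
Pooled: Diet M 64.9% vs Diet S 54.0%; Diet M is higher overall.

increases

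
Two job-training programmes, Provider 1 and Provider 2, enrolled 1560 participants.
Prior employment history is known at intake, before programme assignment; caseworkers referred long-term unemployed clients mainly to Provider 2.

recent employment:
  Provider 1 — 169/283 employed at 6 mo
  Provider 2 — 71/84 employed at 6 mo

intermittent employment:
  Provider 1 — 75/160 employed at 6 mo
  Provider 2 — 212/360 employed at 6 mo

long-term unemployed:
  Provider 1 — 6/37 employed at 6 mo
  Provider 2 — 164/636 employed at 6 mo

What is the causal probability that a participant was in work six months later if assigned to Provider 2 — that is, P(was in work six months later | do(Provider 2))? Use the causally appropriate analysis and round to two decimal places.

0.51

Provider 2 is higher inside every prior employment history stratum but Provider 1 is higher in aggregate. Whether to stratify depends on how prior employment history relates to the programme.
Prior employment history satisfies the back-door criterion: it is not a descendant of the programme, and it blocks the spurious path from programme to outcome. Adjusting for it (i.e., using the within-prior employment history rates) gives the causal effect.
Standardising Provider 2 to the population prior employment history mix: 0.235·71/84 + 0.333·212/360 + 0.431·164/636 = 0.506.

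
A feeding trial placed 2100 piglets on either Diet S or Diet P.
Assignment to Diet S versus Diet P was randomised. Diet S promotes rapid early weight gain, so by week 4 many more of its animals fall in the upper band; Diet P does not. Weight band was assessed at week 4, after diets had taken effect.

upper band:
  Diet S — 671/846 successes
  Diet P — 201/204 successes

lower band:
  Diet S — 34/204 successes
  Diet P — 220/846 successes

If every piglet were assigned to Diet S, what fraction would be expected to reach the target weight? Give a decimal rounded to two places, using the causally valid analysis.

Week-4 weight band is downstream of the diet. One should not condition on a consequence of treatment, so the overall rates are the right comparison.
So P(outcome | do(Diet S)) is just the pooled rate for Diet S: 705/1050 = 0.671.

0.67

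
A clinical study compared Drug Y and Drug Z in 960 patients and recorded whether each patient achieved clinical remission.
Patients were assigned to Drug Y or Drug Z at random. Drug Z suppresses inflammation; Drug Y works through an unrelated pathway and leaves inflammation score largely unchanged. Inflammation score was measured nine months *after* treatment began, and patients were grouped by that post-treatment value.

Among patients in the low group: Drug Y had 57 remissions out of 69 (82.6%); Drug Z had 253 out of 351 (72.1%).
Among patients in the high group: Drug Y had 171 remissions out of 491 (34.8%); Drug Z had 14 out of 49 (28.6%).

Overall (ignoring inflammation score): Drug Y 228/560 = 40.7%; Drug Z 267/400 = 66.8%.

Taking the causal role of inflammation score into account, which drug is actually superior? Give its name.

Drug Y is higher inside every inflammation score stratum but Drug Z is higher in aggregate. Whether to stratify depends on how inflammation score relates to the drug.
Inflammation score lies on the pathway drug → inflammation score → outcome, so adjusting for it blocks the indirect effect. For the total causal effect of drug, use the unadjusted pooled rates.
Pooled: Drug Y 40.7% vs Drug Z 66.8%; Drug Z is higher overall.

Drug Z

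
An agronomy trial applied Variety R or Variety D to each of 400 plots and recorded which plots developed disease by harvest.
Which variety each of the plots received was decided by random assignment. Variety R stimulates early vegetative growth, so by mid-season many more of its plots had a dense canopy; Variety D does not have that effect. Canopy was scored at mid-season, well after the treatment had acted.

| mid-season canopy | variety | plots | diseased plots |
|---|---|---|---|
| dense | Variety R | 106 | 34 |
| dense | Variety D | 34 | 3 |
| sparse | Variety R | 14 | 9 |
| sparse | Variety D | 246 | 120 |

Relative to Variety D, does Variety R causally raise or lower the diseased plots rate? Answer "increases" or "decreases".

Mid-season canopy is recorded after the variety and is itself shifted by it — it sits on the causal path from variety to outcome. Conditioning on a mediator would strip out part of the effect we want; the pooled comparison gives the total causal effect.
Pooled: Variety R 35.8% vs Variety D 43.9%; Variety R is lower overall.

decreases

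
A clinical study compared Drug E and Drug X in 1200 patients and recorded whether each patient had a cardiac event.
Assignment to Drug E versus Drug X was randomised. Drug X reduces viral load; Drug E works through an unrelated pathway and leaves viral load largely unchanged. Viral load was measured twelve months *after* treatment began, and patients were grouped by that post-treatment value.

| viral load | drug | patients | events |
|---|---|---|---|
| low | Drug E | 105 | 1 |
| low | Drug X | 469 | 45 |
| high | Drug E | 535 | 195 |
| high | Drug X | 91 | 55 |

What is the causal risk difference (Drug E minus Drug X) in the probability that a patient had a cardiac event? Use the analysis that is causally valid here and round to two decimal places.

Drug E is lower inside every viral load stratum but Drug X is lower in aggregate. Whether to stratify depends on how viral load relates to the drug.
Because the drug influences viral load, viral load is a post-treatment mediator, not a confounder. Stratifying on it would bias the estimate; the causal effect is the crude pooled difference.
The causal difference is the pooled difference: 0.306 − 0.179 = +0.128.

+0.13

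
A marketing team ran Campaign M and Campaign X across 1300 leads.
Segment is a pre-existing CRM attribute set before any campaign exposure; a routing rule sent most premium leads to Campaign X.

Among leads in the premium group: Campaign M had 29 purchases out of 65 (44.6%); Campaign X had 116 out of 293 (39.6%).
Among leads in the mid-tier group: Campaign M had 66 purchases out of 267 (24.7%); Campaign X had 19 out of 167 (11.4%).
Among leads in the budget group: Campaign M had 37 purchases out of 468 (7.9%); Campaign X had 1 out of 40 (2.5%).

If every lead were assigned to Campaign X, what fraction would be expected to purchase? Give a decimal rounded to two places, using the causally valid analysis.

0.16

Customer segment satisfies the back-door criterion: it is not a descendant of the campaign, and it blocks the spurious path from campaign to outcome. Adjusting for it (i.e., using the within-customer segment rates) gives the causal effect.
Standardising Campaign X to the population customer segment mix: 0.275·116/293 + 0.334·19/167 + 0.391·1/40 = 0.157.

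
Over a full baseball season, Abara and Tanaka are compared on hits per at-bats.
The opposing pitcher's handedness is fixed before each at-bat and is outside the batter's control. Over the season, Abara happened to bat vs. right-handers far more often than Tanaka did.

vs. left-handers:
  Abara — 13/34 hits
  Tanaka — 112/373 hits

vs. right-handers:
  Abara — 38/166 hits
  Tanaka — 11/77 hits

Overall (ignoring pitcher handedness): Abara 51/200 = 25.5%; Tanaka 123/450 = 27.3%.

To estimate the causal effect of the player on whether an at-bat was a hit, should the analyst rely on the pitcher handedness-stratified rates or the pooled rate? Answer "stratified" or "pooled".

stratified

Within every pitcher handedness level Abara has the higher rate, yet pooled Tanaka does — Simpson's reversal.
Here pitcher handedness is a common cause — it drives both which player a case falls under and the outcome. The crude comparison mixes populations; the stratum-specific rates are the causally relevant ones.
Within each level — vs. left-handers: 38.2% vs 30.0%; vs. right-handers: 22.9% vs 14.3% — Abara is higher every time.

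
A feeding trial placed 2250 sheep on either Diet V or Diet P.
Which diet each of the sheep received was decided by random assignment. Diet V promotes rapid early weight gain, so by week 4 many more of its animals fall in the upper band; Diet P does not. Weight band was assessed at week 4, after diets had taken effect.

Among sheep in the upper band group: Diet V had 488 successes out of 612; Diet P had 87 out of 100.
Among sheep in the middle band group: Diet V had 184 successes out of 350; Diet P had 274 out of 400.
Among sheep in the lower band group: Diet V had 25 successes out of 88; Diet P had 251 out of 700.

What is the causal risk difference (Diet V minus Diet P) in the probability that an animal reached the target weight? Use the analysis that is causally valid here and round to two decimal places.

+0.15

Within every week-4 weight band level Diet P has the higher rate, yet pooled Diet V does — Simpson's reversal.
Week-4 weight band here is a post-treatment variable shaped by the diet; conditioning on it would introduce bias rather than remove it. The overall comparison is the causal one.
The causal difference is the pooled difference: 0.664 − 0.510 = +0.154.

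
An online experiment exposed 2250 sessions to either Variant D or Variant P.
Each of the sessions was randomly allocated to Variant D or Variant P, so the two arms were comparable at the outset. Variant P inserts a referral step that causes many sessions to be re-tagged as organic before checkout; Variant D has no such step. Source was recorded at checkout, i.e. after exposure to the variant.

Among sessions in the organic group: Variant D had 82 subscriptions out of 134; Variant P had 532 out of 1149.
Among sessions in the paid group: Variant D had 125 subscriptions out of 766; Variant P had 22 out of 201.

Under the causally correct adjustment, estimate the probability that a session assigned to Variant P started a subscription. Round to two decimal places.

Traffic source here is a post-treatment variable shaped by the variant; conditioning on it would introduce bias rather than remove it. The overall comparison is the causal one.
So P(outcome | do(Variant P)) is just the pooled rate for Variant P: 554/1350 = 0.410.

0.41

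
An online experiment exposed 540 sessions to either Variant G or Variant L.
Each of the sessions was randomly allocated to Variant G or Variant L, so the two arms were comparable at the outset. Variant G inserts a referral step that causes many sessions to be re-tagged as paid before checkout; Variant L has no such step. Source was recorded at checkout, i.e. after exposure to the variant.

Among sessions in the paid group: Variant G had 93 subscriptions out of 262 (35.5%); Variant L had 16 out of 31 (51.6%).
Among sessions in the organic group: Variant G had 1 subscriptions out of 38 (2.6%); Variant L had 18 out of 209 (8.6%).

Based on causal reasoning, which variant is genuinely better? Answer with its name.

Variant G

Because the variant influences traffic source, traffic source is a post-treatment mediator, not a confounder. Stratifying on it would bias the estimate; the causal effect is the crude pooled difference.
Pooled: Variant G 31.3% vs Variant L 14.2%; Variant G is higher overall.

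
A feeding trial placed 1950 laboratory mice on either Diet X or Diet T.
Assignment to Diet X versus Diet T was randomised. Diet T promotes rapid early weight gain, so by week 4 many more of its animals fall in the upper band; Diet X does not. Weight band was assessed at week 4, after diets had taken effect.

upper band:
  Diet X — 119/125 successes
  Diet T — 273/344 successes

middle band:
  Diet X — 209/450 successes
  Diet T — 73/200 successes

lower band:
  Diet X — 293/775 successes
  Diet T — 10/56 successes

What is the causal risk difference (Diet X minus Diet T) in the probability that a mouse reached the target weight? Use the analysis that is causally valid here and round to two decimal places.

Week-4 weight band lies on the pathway diet → week-4 weight band → outcome, so adjusting for it blocks the indirect effect. For the total causal effect of diet, use the unadjusted pooled rates.
The causal difference is the pooled difference: 0.460 − 0.593 = -0.133.

-0.13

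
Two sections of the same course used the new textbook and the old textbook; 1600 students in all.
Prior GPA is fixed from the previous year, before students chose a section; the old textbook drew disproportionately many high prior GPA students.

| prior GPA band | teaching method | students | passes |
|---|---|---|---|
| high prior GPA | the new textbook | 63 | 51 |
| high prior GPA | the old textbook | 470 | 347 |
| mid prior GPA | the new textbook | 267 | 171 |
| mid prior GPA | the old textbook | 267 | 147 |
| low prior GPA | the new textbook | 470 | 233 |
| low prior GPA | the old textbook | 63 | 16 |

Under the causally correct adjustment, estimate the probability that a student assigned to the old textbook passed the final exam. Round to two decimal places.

Prior GPA band satisfies the back-door criterion: it is not a descendant of the teaching method, and it blocks the spurious path from teaching method to outcome. Adjusting for it (i.e., using the within-prior GPA band rates) gives the causal effect.
Standardising the old textbook to the population prior GPA band mix: 0.333·347/470 + 0.334·147/267 + 0.333·16/63 = 0.514.

0.51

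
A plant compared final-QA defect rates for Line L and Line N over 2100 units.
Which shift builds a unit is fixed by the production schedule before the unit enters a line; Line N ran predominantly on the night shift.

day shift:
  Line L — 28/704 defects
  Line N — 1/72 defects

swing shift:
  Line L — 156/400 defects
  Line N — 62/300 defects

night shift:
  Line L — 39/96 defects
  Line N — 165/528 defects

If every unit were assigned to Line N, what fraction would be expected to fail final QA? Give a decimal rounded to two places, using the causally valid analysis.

Since shift is a pre-existing factor (not a product of the line) and it affects the outcome on its own, it is a confounder. The stratified rates, not the pooled rate, identify the causal effect.
Standardising Line N to the population shift mix: 0.370·1/72 + 0.333·62/300 + 0.297·165/528 = 0.167.

0.17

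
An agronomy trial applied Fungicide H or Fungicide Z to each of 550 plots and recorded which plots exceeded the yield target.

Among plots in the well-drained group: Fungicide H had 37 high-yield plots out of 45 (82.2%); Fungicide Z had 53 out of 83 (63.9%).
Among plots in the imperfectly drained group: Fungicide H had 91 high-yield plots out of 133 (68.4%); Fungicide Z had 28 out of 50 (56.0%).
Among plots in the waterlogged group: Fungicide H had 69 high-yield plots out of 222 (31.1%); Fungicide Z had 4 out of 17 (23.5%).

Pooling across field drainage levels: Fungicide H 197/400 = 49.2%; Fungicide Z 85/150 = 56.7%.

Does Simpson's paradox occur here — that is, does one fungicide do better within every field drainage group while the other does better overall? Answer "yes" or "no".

Within each field drainage level (well-drained 82.2% vs 63.9%; imperfectly drained 68.4% vs 56.0%; waterlogged 31.1% vs 23.5%), Fungicide H has the higher rate every time. Pooled: 49.2% vs 56.7% — Fungicide Z has the higher rate overall. The two comparisons disagree.

yes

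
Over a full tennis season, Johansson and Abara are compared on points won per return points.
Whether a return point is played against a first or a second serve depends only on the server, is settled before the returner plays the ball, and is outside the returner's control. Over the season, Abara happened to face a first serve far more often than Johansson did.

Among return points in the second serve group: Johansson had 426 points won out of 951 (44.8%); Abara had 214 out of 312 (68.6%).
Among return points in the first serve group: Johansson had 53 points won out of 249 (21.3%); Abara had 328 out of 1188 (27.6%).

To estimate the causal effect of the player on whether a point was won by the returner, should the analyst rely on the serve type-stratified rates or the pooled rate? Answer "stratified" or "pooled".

stratified

Since serve type is a pre-existing factor (not a product of the player) and it affects the outcome on its own, it is a confounder. The stratified rates, not the pooled rate, identify the causal effect.
Within each level — second serve: 44.8% vs 68.6%; first serve: 21.3% vs 27.6% — Abara is higher every time.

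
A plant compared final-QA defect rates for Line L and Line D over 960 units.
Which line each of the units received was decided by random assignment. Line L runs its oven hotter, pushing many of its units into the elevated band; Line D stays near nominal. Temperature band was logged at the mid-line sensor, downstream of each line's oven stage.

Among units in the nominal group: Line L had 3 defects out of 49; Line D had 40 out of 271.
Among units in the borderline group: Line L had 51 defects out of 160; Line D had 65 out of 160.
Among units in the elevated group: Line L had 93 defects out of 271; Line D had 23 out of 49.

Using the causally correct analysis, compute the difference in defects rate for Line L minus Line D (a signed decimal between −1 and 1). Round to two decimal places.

In-process temperature band lies on the pathway line → in-process temperature band → outcome, so adjusting for it blocks the indirect effect. For the total causal effect of line, use the unadjusted pooled rates.
The causal difference is the pooled difference: 0.306 − 0.267 = +0.040.

+0.04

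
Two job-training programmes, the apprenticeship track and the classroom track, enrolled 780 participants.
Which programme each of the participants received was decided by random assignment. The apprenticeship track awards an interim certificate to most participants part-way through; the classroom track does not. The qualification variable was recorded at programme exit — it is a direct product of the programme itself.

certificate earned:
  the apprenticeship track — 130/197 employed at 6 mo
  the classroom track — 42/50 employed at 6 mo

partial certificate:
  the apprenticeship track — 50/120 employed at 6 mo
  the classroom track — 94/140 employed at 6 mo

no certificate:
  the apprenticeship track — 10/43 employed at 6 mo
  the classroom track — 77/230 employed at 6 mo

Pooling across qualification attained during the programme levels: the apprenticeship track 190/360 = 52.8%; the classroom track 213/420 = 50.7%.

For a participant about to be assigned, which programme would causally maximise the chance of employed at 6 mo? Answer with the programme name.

Qualification attained during the programme lies on the pathway programme → qualification attained during the programme → outcome, so adjusting for it blocks the indirect effect. For the total causal effect of programme, use the unadjusted pooled rates.
Pooled: the apprenticeship track 52.8% vs the classroom track 50.7%; the apprenticeship track is higher overall.

the apprenticeship track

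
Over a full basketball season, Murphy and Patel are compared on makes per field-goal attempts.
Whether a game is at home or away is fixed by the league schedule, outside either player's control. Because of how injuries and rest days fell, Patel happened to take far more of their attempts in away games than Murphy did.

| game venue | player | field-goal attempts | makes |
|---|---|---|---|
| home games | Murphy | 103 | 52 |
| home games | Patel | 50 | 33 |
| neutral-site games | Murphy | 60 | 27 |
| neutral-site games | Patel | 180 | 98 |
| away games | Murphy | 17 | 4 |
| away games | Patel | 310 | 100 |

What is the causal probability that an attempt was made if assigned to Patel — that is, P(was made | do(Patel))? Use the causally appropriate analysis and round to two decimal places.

Patel is higher inside every game venue stratum but Murphy is higher in aggregate. Whether to stratify depends on how game venue relates to the player.
Game venue satisfies the back-door criterion: it is not a descendant of the player, and it blocks the spurious path from player to outcome. Adjusting for it (i.e., using the within-game venue rates) gives the causal effect.
Standardising Patel to the population game venue mix: 0.212·33/50 + 0.333·98/180 + 0.454·100/310 = 0.468.

0.47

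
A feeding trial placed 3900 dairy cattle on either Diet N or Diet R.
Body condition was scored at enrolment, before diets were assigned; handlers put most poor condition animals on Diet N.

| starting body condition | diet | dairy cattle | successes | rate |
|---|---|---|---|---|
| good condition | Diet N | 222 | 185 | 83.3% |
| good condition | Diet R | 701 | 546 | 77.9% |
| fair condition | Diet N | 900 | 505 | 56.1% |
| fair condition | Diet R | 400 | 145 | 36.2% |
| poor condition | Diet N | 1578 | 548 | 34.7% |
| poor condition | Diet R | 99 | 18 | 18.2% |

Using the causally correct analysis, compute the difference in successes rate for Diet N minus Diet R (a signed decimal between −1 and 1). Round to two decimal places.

+0.15

The stratified and pooled comparisons disagree (Diet N wins within each starting body condition; Diet R wins overall), so the answer turns on the causal role of starting body condition.
Starting body condition satisfies the back-door criterion: it is not a descendant of the diet, and it blocks the spurious path from diet to outcome. Adjusting for it (i.e., using the within-starting body condition rates) gives the causal effect.
Adjusting over the population distribution of starting body condition: 0.237·(0.833−0.779) + 0.333·(0.561−0.362) + 0.430·(0.347−0.182) = +0.150.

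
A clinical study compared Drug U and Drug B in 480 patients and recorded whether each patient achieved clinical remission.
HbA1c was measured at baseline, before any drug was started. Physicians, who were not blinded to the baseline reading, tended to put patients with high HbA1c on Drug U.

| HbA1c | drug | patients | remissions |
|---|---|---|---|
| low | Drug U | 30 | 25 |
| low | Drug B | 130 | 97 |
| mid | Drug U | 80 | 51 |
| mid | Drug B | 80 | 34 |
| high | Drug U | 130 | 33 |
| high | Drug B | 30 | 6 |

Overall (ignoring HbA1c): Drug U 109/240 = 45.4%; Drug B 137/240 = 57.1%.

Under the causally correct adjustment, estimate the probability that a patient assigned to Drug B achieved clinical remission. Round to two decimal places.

0.46

The HbA1c-specific comparison favours Drug U throughout, but the pooled figures favour Drug B. The question is whether to condition on HbA1c.
HbA1c differs across drugs for reasons unrelated to any effect of the drug itself, and it separately predicts the outcome — a classic confounder. We must compare within HbA1c levels.
Standardising Drug B to the population HbA1c mix: 0.333·97/130 + 0.333·34/80 + 0.333·6/30 = 0.457.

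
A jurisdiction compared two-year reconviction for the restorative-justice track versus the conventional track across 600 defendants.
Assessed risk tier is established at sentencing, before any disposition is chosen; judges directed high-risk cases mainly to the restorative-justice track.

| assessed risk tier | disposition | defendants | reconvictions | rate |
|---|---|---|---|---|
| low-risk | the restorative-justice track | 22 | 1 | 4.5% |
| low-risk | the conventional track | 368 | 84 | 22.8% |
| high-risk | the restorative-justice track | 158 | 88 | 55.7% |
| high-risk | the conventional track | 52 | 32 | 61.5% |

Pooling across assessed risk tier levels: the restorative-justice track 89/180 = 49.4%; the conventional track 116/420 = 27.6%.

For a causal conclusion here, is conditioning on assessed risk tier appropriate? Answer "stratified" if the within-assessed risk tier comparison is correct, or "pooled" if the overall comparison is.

The stratified and pooled comparisons disagree (the restorative-justice track wins within each assessed risk tier; the conventional track wins overall), so the answer turns on the causal role of assessed risk tier.
Assessed risk tier is set before the disposition has any effect — it is not caused by the disposition — and it independently drives the outcome. That makes it a confounder, so the causal comparison is within assessed risk tier levels.
Within each level — low-risk: 4.5% vs 22.8%; high-risk: 55.7% vs 61.5% — the restorative-justice track is lower every time.

stratified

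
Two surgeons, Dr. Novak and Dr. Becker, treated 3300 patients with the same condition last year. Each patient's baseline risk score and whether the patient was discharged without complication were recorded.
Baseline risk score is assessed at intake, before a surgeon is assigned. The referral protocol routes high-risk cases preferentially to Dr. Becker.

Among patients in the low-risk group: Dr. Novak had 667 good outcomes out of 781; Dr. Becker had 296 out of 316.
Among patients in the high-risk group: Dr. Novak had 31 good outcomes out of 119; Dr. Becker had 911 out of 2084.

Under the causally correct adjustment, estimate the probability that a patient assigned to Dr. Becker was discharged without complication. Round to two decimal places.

0.60

The baseline risk score-specific comparison favours Dr. Becker throughout, but the pooled figures favour Dr. Novak. The question is whether to condition on baseline risk score.
Baseline risk score differs across surgeons for reasons unrelated to any effect of the surgeon itself, and it separately predicts the outcome — a classic confounder. We must compare within baseline risk score levels.
Standardising Dr. Becker to the population baseline risk score mix: 0.332·296/316 + 0.668·911/2084 = 0.603.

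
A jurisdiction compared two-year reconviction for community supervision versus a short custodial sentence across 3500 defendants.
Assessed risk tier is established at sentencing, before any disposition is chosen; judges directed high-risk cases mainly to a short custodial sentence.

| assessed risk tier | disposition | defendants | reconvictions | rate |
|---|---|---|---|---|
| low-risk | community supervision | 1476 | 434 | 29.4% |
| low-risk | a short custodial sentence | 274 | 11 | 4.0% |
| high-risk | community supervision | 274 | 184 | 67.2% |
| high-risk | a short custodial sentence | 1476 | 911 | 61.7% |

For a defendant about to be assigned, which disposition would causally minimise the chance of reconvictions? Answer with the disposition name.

a short custodial sentence

The stratified and pooled comparisons disagree (a short custodial sentence wins within each assessed risk tier; community supervision wins overall), so the answer turns on the causal role of assessed risk tier.
Here assessed risk tier is a common cause — it drives both which disposition a case falls under and the outcome. The crude comparison mixes populations; the stratum-specific rates are the causally relevant ones.
Within each level — low-risk: 29.4% vs 4.0%; high-risk: 67.2% vs 61.7% — a short custodial sentence is lower every time.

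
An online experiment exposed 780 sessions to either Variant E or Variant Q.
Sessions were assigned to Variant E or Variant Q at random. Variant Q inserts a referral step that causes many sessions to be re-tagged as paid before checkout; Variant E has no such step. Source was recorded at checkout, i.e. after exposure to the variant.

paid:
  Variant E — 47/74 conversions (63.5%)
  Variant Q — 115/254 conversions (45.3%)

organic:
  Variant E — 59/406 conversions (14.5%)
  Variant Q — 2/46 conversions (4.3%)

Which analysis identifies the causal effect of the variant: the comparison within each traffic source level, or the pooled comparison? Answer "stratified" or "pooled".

pooled

The stratified and pooled comparisons disagree (Variant E wins within each traffic source; Variant Q wins overall), so the answer turns on the causal role of traffic source.
The distribution of traffic source is itself part of what the variant does — it is an intermediate outcome. Holding it fixed would remove that part of the effect; the total effect is the pooled difference.
Pooled: Variant E 22.1% vs Variant Q 39.0%; Variant Q is higher overall.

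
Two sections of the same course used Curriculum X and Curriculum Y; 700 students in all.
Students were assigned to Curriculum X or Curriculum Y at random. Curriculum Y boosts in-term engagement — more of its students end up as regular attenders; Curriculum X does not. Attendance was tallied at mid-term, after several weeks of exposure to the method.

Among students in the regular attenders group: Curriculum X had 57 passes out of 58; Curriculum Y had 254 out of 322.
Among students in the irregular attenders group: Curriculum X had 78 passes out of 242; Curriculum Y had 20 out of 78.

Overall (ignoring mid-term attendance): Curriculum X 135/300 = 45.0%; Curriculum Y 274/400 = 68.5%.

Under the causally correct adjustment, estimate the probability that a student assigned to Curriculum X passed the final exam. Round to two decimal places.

The stratified and pooled comparisons disagree (Curriculum X wins within each mid-term attendance; Curriculum Y wins overall), so the answer turns on the causal role of mid-term attendance.
Because the teaching method influences mid-term attendance, mid-term attendance is a post-treatment mediator, not a confounder. Stratifying on it would bias the estimate; the causal effect is the crude pooled difference.
So P(outcome | do(Curriculum X)) is just the pooled rate for Curriculum X: 135/300 = 0.450.

0.45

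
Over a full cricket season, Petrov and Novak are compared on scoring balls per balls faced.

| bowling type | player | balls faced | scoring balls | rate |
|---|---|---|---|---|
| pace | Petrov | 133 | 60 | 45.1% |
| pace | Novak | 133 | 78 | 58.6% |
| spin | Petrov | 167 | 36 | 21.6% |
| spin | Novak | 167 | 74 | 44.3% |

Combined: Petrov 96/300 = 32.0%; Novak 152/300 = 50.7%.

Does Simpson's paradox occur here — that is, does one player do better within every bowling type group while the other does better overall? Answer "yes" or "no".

no

Within each bowling type level (pace 45.1% vs 58.6%; spin 21.6% vs 44.3%), Novak has the higher rate every time. Pooled: 32.0% vs 50.7% — Novak has the higher rate overall. They agree.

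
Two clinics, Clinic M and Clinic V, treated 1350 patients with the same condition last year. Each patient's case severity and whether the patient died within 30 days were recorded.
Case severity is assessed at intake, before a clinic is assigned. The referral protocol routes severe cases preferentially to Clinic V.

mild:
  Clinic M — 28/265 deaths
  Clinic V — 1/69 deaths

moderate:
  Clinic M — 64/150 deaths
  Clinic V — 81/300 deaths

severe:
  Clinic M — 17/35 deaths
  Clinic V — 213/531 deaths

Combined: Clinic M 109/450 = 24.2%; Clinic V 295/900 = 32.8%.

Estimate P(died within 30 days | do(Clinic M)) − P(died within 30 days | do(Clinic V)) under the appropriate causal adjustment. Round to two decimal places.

Since case severity is a pre-existing factor (not a product of the clinic) and it affects the outcome on its own, it is a confounder. The stratified rates, not the pooled rate, identify the causal effect.
Adjusting over the population distribution of case severity: 0.247·(0.106−0.014) + 0.333·(0.427−0.270) + 0.419·(0.486−0.401) = +0.110.

+0.11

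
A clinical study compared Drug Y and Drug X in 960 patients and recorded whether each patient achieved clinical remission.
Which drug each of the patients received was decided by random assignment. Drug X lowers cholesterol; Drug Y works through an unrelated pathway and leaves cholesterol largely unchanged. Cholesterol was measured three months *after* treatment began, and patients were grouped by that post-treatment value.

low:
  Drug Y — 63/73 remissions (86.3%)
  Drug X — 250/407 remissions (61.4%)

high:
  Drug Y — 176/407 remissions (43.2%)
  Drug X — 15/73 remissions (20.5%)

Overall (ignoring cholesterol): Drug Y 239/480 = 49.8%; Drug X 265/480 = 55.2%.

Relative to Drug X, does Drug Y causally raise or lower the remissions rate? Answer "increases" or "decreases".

decreases

Cholesterol is downstream of the drug. One should not condition on a consequence of treatment, so the overall rates are the right comparison.
Pooled: Drug Y 49.8% vs Drug X 55.2%; Drug X is higher overall.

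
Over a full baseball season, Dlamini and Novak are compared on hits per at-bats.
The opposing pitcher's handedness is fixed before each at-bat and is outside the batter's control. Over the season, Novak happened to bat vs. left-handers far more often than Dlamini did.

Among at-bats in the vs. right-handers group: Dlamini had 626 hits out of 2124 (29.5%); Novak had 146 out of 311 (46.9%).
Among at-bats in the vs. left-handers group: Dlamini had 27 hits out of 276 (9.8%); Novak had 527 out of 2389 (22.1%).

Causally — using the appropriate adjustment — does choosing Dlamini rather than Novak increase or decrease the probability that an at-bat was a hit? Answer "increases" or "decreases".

decreases

Here pitcher handedness is a common cause — it drives both which player a case falls under and the outcome. The crude comparison mixes populations; the stratum-specific rates are the causally relevant ones.
Within each level — vs. right-handers: 29.5% vs 46.9%; vs. left-handers: 9.8% vs 22.1% — Novak is higher every time.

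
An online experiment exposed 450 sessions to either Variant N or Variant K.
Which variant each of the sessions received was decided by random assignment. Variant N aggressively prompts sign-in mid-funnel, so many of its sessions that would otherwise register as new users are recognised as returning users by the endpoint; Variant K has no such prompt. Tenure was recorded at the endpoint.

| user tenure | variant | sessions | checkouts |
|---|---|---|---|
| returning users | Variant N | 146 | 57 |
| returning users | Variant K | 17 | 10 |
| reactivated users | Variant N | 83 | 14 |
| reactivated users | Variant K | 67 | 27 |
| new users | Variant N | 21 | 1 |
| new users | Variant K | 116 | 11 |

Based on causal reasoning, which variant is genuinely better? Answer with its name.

Variant N

User tenure is downstream of the variant. One should not condition on a consequence of treatment, so the overall rates are the right comparison.
Pooled: Variant N 28.8% vs Variant K 24.0%; Variant N is higher overall.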